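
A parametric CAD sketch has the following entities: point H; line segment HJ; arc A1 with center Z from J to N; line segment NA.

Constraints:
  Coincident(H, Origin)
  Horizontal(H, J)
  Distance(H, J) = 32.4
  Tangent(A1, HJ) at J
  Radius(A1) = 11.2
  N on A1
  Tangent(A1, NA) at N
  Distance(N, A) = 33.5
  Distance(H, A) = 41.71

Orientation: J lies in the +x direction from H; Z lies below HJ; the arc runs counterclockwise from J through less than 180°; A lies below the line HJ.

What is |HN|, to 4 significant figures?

23.09

Checks: ∠(ZJ, JH) = 90.00° ✓; |ZJ| = 11.20 ✓; |ZN| = 11.20 ✓; ∠(ZN, NA) = 90.00° ✓; |NA| = 33.50 ✓; |HA| = 41.71 ✓.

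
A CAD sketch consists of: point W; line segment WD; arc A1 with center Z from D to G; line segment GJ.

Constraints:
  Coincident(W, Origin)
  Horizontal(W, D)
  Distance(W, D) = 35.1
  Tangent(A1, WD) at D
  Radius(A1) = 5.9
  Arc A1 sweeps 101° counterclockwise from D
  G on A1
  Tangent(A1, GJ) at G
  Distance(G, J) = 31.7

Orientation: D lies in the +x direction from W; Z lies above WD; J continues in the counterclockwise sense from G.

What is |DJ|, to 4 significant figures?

38.14

W is at the origin; W and D share the same y with |WD| = 35.1 and D on the +x side, so D = (35.10, 0.000). The tangent condition forces ZD to be normal to WD, so Z = D + (0, 5.9) = (35.10, 5.900). On A1, D sits at bearing -90° from Z; a 101° counterclockwise sweep puts G at bearing 11°, so G = Z + 5.9·(cos 11°, sin 11°) = (40.89, 7.026). The tangent condition forces ZG to be normal to GJ, so GJ runs along (−sin 11°, cos 11°); with |GJ| = 31.7, J = (34.84, 38.14). Then |DJ| = |J − D| = 38.14.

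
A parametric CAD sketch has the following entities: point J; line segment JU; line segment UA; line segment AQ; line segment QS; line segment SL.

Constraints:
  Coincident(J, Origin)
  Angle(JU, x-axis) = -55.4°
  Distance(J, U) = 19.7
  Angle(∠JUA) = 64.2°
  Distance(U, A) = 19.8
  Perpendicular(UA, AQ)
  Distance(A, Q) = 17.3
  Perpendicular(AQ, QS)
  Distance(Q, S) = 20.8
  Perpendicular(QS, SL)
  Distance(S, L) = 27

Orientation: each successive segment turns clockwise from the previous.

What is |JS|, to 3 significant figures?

9.58

J is at the origin; JU runs at -55.4° with length 19.7, so U = (11.2, -16.2). ∠JUA = 64.2° gives UA at -171° from the x-axis; with |UA| = 19.8, A = (-8.38, -19.2). The perpendicularity gives AQ at right angles to UA, so AQ runs at 98.8°; with |AQ| = 17.3, Q = (-11.0, -2.15). AQ ⟂ QS, so QS runs at 8.80°; with |QS| = 20.8, S = (9.53, 1.03). Then |JS| = |S − J| = 9.58.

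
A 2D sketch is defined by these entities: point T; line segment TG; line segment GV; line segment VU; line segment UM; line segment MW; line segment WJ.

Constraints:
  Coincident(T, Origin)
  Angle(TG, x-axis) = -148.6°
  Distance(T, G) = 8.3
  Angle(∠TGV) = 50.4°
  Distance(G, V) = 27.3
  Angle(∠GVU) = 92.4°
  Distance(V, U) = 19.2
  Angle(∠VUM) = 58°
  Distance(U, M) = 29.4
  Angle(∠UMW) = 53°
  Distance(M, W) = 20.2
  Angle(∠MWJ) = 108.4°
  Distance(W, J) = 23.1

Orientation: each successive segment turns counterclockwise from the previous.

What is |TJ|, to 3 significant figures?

32.1

T is at the origin; TG runs at -148.6° with length 8.3, so G = (-7.08, -4.32). ∠TGV = 50.4° gives GV at -19.0° from the x-axis; with |GV| = 27.3, V = (18.7, -13.2). ∠GVU = 92.4° gives VU at 68.6° from the x-axis; with |VU| = 19.2, U = (25.7, 4.66). ∠VUM = 58.0° gives UM at -169° from the x-axis; with |UM| = 29.4, M = (-3.16, -0.744). ∠UMW = 53.0° gives MW at -42.4° from the x-axis; with |MW| = 20.2, W = (11.8, -14.4). ∠MWJ = 108.4° gives WJ at 29.2° from the x-axis; with |WJ| = 23.1, J = (31.9, -3.10). Then |TJ| = |J − T| = 32.1.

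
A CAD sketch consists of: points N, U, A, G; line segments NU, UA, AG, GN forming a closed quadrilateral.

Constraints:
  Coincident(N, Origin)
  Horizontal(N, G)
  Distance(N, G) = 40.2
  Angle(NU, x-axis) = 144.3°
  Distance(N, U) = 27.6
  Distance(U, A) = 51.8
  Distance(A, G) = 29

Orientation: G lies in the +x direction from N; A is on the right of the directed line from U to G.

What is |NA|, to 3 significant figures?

24.4

N is at the origin; N and G share the same y with |NG| = 40.2 and G in +x, so G = (40.2, 0). NU runs at 144.3° with |NU| = 27.6, so U = (-22.4, 16.1). A is determined by |UA| = 51.8 and |AG| = 29.0 together: it lies at the intersection of circle(U, 51.8) and circle(G, 29.0). With |UG| = 64.7, the foot of the radical line on UG is 46.6 from U and the perpendicular offset is √(51.8² − 46.6²) = 22.7. Taking the right-of-UG solution: A = (17.0, -17.5).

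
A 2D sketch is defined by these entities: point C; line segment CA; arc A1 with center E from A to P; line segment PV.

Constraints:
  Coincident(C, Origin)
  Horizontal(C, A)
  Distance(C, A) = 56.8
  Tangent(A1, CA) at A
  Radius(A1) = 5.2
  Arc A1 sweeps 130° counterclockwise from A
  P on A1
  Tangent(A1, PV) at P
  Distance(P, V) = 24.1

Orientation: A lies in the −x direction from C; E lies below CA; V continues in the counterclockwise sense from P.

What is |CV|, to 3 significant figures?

52.7

C is at the origin; CA is horizontal with |CA| = 56.8 and A on the −x side, so A = (-56.8, 0.00). Since A1 is tangent to CA there, EA ⟂ CA, so E = A + (0, -5.2) = (-56.8, -5.20). On A1, A sits at bearing 90° from E; a 130° counterclockwise sweep puts P at bearing 220°, so P = E + 5.2·(cos 220°, sin 220°) = (-60.8, -8.54). Since A1 is tangent to PV there, EP ⟂ PV, so PV runs along (−sin 220°, cos 220°); with |PV| = 24.1, V = (-45.3, -27.0). Then |CV| = |V − C| = 52.7.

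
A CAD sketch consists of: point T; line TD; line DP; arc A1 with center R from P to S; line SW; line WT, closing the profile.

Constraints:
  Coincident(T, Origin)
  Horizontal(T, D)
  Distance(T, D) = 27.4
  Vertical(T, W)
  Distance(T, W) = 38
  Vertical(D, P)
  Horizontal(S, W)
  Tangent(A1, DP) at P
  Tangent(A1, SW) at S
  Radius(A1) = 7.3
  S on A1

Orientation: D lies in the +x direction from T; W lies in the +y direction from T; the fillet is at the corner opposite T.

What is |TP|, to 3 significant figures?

41.1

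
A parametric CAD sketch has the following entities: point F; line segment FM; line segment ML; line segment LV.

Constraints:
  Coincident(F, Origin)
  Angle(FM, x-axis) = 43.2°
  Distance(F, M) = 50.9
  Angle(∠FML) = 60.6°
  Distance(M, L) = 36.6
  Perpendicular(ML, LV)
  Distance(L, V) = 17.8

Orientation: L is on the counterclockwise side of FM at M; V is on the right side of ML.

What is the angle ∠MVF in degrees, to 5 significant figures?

53.480°

F is at the origin; FM runs at 43.2° with length 50.9, so M = 50.9·(cos 43.2°, sin 43.2°) = (37.105, 34.843). ∠FML = 60.6°, so ML runs at 43.2° + (180° − 60.6°) = 162.60° from the x-axis; with |ML| = 36.6, L = M + 36.6·(cos 162.60°, sin 162.60°) = (2.1793, 45.788). The perpendicularity gives LV at right angles to ML; with |LV| = 17.8 on the right of ML, V = L + 17.8·(0.29904, 0.95424) = (7.5022, 62.774). Then cos ∠MVF = VM·VF / (|VM||VF|), giving 53.480°.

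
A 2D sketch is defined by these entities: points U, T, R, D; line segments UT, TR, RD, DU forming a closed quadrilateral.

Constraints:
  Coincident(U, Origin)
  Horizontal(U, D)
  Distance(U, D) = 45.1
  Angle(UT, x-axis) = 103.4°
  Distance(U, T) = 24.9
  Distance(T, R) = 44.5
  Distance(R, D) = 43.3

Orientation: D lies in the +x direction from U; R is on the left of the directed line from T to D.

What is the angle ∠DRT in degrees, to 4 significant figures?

79.83°

Checks: |TR| = 44.50 ✓; |RD| = 43.30 ✓.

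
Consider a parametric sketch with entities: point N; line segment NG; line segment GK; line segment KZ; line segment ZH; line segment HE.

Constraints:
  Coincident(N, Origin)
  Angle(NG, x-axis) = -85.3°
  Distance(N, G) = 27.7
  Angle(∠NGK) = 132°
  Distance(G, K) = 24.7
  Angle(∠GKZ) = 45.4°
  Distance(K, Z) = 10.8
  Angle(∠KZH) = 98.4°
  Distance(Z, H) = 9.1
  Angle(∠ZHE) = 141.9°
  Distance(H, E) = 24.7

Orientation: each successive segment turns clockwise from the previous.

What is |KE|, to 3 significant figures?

30.5

∠KZH = 98.4° gives ZH at 10.5° from the x-axis; with |ZH| = 9.1, H = (-6.12, -33.1). ∠ZHE = 141.9° gives HE at -27.6° from the x-axis; with |HE| = 24.7, E = (15.8, -44.6). Then |KE| = |E − K| = 30.5.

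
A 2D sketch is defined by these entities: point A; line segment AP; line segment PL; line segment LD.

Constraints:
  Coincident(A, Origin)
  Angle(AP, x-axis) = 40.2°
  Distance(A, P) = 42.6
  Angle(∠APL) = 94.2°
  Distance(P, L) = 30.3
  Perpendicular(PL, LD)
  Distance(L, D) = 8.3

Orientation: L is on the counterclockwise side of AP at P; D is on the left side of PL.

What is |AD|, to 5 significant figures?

47.807

A is at the origin; AP runs at 40.2° with length 42.6, so P = 42.6·(cos 40.2°, sin 40.2°) = (32.538, 27.496). ∠APL = 94.2°, so PL runs at 40.2° + (180° − 94.2°) = 126.00° from the x-axis; with |PL| = 30.3, L = P + 30.3·(cos 126.00°, sin 126.00°) = (14.728, 52.010). PL ⟂ LD; with |LD| = 8.3 on the left of PL, D = L + 8.3·(-0.80902, -0.58779) = (8.0130, 47.131). Then |AD| = |D − A| = 47.807.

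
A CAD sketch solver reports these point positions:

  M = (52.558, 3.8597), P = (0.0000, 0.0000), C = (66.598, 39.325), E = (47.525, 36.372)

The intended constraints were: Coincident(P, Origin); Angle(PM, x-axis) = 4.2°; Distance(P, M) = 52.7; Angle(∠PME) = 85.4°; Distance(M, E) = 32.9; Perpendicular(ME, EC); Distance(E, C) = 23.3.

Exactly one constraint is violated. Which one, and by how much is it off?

Distance(E, C) = 23.3 — off by 4.00.

P = (0.00, 0.00) ✓; PM at 4.200° ✓; |PM| = 52.70 ✓; ∠PME = 85.40° ✓; |ME| = 32.90 ✓; ∠(ME, EC) = 90.00° ✓; |EC| = 19.30 ✗.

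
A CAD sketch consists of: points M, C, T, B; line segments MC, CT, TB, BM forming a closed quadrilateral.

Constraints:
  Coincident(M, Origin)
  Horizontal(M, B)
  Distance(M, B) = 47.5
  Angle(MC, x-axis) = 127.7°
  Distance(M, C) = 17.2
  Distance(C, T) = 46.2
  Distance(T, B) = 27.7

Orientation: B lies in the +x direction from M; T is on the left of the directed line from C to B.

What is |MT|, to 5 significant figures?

42.181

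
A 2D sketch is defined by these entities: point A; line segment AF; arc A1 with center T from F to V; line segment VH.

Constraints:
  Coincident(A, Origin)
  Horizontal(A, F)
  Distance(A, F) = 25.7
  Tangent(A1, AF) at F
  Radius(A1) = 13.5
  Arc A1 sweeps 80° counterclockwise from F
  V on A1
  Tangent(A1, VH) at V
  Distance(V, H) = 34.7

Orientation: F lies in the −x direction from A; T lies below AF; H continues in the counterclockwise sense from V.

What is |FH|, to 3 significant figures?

49.3

On A1, F sits at bearing 90° from T; an 80° counterclockwise sweep puts V at bearing 170°, so V = T + 13.5·(cos 170°, sin 170°) = (-39.0, -11.2). Tangency of A1 to VH means the radius TV is perpendicular to VH, so VH runs along (−sin 170°, cos 170°); with |VH| = 34.7, H = (-45.0, -45.3). Then |FH| = |H − F| = 49.3.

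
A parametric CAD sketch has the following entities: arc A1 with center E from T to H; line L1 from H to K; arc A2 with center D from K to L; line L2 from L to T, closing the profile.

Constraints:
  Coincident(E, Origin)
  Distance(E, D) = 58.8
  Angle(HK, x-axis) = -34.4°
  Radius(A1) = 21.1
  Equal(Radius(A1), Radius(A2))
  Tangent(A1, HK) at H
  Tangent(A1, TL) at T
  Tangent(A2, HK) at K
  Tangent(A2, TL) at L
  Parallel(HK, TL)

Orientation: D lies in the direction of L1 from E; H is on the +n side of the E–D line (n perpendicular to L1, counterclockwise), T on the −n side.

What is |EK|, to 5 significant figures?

62.471

Tangency of A1 to both parallel lines with radius 21.1 puts H and T at E ± 21.1·n: H = (11.921, 17.410), T = (-11.921, -17.410). Equal radii place K and L the same way about D: K = D + 21.1·n = (60.437, -15.810), L = D − 21.1·n = (36.596, -50.630). Then |EK| = |K − E| = 62.471.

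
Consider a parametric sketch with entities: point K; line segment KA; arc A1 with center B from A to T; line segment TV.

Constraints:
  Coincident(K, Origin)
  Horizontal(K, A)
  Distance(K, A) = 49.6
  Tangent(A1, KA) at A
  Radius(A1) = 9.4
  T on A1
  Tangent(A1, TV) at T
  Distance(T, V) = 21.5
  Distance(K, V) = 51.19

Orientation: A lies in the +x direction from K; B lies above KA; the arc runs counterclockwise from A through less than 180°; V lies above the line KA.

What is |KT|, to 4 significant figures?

58.41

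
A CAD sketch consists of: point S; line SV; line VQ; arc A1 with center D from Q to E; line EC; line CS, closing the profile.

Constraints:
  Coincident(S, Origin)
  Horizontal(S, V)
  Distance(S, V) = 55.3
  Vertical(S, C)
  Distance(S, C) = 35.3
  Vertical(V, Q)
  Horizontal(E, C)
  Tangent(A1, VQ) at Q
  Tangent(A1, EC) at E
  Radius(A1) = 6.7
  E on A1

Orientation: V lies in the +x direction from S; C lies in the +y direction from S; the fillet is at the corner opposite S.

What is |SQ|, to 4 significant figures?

62.26

The virtual corner opposite S is at (55.30, 35.30). Since A1 is tangent to VQ there, DQ ⟂ VQ and the tangent condition forces DE to be normal to EC, with radius 6.7, so the center D sits 6.7 in from both sides at D = (48.60, 28.60). That places the tangent points at Q = (55.30, 28.60) on VQ and E = (48.60, 35.30) on EC. Then |SQ| = |Q − S| = 62.26.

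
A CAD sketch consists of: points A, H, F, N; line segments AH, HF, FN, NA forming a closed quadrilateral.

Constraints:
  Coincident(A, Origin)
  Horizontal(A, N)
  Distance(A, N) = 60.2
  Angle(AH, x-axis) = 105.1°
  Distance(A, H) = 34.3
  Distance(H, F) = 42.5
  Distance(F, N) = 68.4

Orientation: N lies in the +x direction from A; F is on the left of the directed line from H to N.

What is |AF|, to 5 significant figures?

63.780

A is at the origin; A and N share the same y with |AN| = 60.2 and N in +x, so N = (60.2, 0). AH runs at 105.1° with |AH| = 34.3, so H = (-8.9353, 33.116). F is determined by |HF| = 42.5 and |FN| = 68.4 together: it lies at the intersection of circle(H, 42.5) and circle(N, 68.4). With |HN| = 76.657, the foot of the radical line on HN is 19.594 from H and the perpendicular offset is √(42.5² − 19.594²) = 37.714. Taking the left-of-HN solution: F = (25.028, 58.664).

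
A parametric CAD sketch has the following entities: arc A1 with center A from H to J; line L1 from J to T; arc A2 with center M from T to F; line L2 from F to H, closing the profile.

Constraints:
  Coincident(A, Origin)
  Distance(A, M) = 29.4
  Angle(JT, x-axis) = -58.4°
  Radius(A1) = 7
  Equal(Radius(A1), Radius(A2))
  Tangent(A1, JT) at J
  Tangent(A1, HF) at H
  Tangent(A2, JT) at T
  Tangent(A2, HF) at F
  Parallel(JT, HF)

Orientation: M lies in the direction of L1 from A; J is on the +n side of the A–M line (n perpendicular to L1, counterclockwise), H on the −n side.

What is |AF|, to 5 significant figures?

30.222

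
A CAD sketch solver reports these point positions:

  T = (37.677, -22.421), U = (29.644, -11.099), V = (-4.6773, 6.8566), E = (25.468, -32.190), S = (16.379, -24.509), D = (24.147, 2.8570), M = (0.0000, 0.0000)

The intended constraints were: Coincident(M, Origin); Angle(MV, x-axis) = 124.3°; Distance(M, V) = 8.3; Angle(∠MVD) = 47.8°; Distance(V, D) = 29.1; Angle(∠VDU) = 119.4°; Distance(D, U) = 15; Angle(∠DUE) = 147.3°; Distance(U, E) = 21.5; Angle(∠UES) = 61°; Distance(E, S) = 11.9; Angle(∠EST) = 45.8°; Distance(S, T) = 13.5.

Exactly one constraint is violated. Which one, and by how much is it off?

Distance(S, T) = 13.5 — off by 7.90.

M = (0.00, 0.00) ✓; MV at 124.3° ✓; |MV| = 8.300 ✓; ∠MVD = 47.80° ✓; |VD| = 29.10 ✓; ∠VDU = 119.4° ✓; |DU| = 15.00 ✓; ∠DUE = 147.3° ✓; |UE| = 21.50 ✓; ∠UES = 61.00° ✓; |ES| = 11.90 ✓; ∠EST = 45.80° ✓; |ST| = 21.40 ✗.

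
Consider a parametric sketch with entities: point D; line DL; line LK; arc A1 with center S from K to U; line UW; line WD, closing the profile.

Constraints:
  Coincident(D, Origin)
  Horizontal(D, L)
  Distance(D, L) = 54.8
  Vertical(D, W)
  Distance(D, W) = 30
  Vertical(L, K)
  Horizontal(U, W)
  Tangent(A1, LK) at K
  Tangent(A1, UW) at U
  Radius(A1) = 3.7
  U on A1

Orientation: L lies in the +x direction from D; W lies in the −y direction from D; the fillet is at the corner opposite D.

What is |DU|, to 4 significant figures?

59.26

D is at the origin; DL is horizontal with |DL| = 54.8 and L on the +x side, so L = (54.80, 0.000). DW is vertical with |DW| = 30.0 and W on the −y side, so W = (0.000, -30.00). The virtual corner opposite D is at (54.80, -30.00). Tangency of A1 to LK means the radius SK is perpendicular to LK and since A1 is tangent to UW there, SU ⟂ UW, with radius 3.7, so the center S sits 3.7 in from both sides at S = (51.10, -26.30). That places the tangent points at K = (54.80, -26.30) on LK and U = (51.10, -30.00) on UW. Then |DU| = |U − D| = 59.26.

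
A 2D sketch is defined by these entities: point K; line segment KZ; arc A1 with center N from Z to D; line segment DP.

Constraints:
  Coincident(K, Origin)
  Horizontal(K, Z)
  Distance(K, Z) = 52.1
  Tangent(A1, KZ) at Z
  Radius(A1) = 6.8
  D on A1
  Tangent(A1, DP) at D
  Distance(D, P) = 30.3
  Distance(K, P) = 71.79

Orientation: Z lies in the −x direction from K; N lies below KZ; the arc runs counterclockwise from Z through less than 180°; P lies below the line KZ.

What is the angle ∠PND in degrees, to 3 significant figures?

77.4°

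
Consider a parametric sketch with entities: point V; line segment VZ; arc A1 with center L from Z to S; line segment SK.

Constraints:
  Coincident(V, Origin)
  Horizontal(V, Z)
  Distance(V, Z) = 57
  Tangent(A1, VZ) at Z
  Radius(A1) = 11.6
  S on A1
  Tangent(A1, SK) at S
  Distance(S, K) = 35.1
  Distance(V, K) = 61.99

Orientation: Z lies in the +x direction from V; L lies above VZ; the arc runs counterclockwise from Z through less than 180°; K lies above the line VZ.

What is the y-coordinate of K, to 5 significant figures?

45.454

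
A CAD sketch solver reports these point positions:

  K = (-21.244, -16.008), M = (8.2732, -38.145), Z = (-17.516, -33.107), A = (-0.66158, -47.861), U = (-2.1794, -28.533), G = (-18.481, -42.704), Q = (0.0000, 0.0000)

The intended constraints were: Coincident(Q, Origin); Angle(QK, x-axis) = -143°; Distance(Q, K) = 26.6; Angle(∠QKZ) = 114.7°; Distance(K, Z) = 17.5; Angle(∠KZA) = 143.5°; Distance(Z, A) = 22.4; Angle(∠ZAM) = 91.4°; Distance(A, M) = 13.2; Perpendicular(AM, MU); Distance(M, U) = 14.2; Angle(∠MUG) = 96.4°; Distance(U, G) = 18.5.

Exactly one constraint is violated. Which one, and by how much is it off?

Distance(U, G) = 18.5 — off by 3.10.

Q = (0.00, 0.00) ✓; QK at -143.0° ✓; |QK| = 26.60 ✓; ∠QKZ = 114.7° ✓; |KZ| = 17.50 ✓; ∠KZA = 143.5° ✓; |ZA| = 22.40 ✓; ∠ZAM = 91.40° ✓; |AM| = 13.20 ✓; ∠(AM, MU) = 90.00° ✓; |MU| = 14.20 ✓; ∠MUG = 96.40° ✓; |UG| = 21.60 ✗.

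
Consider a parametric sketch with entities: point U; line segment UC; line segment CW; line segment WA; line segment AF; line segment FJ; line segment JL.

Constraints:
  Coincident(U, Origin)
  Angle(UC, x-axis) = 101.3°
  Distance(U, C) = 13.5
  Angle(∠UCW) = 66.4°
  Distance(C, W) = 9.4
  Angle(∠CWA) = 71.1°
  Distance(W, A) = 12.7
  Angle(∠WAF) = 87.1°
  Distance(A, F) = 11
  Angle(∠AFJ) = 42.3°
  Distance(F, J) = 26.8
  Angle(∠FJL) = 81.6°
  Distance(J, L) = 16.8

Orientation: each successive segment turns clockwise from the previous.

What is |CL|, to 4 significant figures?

28.03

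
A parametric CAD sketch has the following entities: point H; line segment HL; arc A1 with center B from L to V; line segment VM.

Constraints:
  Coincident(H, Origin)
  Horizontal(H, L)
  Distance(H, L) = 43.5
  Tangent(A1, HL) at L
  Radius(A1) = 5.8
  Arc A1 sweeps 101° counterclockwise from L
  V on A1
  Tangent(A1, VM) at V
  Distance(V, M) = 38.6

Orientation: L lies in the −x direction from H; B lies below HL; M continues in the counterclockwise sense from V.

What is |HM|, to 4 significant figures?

61.29

H is at the origin; HL is horizontal with |HL| = 43.5 and L on the −x side, so L = (-43.50, 0.000). The tangent condition forces BL to be normal to HL, so B = L + (0, -5.8) = (-43.50, -5.800). On A1, L sits at bearing 90° from B; a 101° counterclockwise sweep puts V at bearing 191°, so V = B + 5.8·(cos 191°, sin 191°) = (-49.19, -6.907). Tangency of A1 to VM means the radius BV is perpendicular to VM, so VM runs along (−sin 191°, cos 191°); with |VM| = 38.6, M = (-41.83, -44.80). Then |HM| = |M − H| = 61.29.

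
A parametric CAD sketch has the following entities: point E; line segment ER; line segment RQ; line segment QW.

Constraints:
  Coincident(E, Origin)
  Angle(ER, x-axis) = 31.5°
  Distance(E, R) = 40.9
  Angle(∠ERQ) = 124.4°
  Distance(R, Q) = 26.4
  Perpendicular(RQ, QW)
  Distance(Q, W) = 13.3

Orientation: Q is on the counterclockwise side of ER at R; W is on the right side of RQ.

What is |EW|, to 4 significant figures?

68.30

E is at the origin; ER runs at 31.5° with length 40.9, so R = 40.9·(cos 31.5°, sin 31.5°) = (34.87, 21.37). ∠ERQ = 124.4°, so RQ runs at 31.5° + (180° − 124.4°) = 87.10° from the x-axis; with |RQ| = 26.4, Q = R + 26.4·(cos 87.10°, sin 87.10°) = (36.21, 47.74). RQ ⟂ QW; with |QW| = 13.3 on the right of RQ, W = Q + 13.3·(0.9987, -0.05059) = (49.49, 47.06). Then |EW| = |W − E| = 68.30.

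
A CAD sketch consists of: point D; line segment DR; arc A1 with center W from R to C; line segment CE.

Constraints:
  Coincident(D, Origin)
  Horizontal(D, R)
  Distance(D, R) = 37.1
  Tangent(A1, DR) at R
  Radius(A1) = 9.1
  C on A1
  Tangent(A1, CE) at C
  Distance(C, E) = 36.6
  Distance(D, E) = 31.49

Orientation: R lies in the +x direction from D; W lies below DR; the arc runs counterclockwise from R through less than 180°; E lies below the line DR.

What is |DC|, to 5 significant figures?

30.376

D is at the origin; D and R share the same y with |DR| = 37.1 and R on the +x side, so R = (37.100, 0.0000). Since A1 is tangent to DR there, WR ⟂ DR, so W = R + (0, -9.1) = (37.100, -9.1000). Since WC ⟂ CE (tangency), |WE| = √(9.1² + 36.6²) = 37.714 regardless of where C sits on A1. So E lies on both circle(D, 31.49) and circle(W, 37.714); the below-DR intersection is E = (6.2926, -30.855). C is the foot of the tangent from E: C = (30.212, -3.1528).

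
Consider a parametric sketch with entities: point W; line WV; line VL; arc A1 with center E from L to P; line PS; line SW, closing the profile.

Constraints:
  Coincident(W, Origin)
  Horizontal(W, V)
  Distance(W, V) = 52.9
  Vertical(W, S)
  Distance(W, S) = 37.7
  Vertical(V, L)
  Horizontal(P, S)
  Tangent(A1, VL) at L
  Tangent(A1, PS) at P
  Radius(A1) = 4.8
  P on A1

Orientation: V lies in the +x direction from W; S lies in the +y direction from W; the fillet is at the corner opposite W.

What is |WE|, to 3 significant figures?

58.3

W and S share the same x with |WS| = 37.7 and S on the +y side, so S = (0.00, 37.7). The virtual corner opposite W is at (52.9, 37.7). A1 meets VL tangentially, so EL is at right angles to VL and since A1 is tangent to PS there, EP ⟂ PS, with radius 4.8, so the center E sits 4.8 in from both sides at E = (48.1, 32.9). Then |WE| = |E − W| = 58.3.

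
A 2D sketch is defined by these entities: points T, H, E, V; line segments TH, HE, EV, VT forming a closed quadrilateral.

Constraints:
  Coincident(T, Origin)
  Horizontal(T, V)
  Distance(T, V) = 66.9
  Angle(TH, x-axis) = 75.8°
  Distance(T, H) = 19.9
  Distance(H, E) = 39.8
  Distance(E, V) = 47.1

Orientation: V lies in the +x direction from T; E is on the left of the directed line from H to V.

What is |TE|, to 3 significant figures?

55.3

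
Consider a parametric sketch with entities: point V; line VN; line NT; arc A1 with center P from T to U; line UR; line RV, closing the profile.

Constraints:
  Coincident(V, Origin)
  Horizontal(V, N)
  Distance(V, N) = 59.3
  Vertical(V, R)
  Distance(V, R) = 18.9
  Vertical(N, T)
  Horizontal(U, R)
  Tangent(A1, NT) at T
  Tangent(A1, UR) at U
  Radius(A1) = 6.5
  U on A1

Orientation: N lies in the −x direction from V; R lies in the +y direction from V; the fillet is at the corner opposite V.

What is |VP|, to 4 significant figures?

54.24

V is at the origin; V and N share the same y with |VN| = 59.3 and N on the −x side, so N = (-59.30, 0.000). V and R share the same x with |VR| = 18.9 and R on the +y side, so R = (0.000, 18.90). The virtual corner opposite V is at (-59.30, 18.90). The tangent condition forces PT to be normal to NT and A1 meets UR tangentially, so PU is at right angles to UR, with radius 6.5, so the center P sits 6.5 in from both sides at P = (-52.80, 12.40). Then |VP| = |P − V| = 54.24.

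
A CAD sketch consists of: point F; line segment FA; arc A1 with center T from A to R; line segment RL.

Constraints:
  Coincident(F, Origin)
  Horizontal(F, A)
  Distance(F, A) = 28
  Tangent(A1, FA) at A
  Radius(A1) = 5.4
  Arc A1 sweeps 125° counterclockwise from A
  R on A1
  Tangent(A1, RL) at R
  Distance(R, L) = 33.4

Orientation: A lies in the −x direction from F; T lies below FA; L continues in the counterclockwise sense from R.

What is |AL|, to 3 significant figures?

38.8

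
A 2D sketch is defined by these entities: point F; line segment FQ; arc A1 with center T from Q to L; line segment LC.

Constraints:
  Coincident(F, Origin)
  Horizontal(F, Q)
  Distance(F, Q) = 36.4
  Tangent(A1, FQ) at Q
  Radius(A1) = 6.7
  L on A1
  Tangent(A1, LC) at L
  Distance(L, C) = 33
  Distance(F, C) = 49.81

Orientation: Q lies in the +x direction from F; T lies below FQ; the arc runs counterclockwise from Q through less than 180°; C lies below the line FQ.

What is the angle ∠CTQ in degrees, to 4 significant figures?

169.0°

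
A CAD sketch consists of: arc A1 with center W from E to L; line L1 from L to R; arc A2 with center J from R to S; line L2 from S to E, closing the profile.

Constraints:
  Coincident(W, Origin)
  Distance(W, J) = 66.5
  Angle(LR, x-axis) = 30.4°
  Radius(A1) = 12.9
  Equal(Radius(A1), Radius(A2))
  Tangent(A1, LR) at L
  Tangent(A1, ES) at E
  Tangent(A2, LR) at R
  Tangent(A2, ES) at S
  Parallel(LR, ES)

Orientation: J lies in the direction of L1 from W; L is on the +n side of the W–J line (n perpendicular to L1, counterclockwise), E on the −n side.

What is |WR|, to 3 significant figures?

67.7

The slot axis is L1's direction at 30.4°, so u = (cos 30.4°, sin 30.4°) = (0.863, 0.506) and n = (−sin 30.4°, cos 30.4°) = (-0.506, 0.863). W is at the origin and J lies 66.5 along u from W, so J = 66.5·u = (57.4, 33.7). Tangency of A1 to both parallel lines with radius 12.9 puts L and E at W ± 12.9·n: L = (-6.53, 11.1), E = (6.53, -11.1). Equal radii place R and S the same way about J: R = J + 12.9·n = (50.8, 44.8), S = J − 12.9·n = (63.9, 22.5). Then |WR| = |R − W| = 67.7.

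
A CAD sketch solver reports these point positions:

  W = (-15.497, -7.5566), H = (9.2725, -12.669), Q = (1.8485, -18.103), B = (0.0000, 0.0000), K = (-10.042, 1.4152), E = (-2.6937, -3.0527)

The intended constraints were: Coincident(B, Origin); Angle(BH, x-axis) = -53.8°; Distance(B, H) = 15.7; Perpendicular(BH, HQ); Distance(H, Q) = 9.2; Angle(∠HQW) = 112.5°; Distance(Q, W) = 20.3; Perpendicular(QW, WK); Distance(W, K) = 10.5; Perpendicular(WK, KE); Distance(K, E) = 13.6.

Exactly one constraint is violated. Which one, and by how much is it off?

Distance(K, E) = 13.6 — off by 5.00.

B = (0.00, 0.00) ✓; BH at -53.80° ✓; |BH| = 15.70 ✓; ∠(BH, HQ) = 90.00° ✓; |HQ| = 9.200 ✓; ∠HQW = 112.5° ✓; |QW| = 20.30 ✓; ∠(QW, WK) = 90.00° ✓; |WK| = 10.50 ✓; ∠(WK, KE) = 90.00° ✓; |KE| = 8.600 ✗.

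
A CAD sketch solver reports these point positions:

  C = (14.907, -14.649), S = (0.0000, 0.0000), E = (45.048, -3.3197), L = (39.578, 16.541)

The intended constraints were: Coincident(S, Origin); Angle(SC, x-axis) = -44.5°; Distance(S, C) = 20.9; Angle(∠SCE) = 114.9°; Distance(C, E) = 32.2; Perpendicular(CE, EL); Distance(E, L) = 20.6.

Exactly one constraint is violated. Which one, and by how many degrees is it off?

Perpendicular(CE, EL) — off by 5.20°.

S = (0.00, 0.00) ✓; SC at -44.50° ✓; |SC| = 20.90 ✓; ∠SCE = 114.9° ✓; |CE| = 32.20 ✓; ∠(CE, EL) = 84.80° ✗; |EL| = 20.60 ✓.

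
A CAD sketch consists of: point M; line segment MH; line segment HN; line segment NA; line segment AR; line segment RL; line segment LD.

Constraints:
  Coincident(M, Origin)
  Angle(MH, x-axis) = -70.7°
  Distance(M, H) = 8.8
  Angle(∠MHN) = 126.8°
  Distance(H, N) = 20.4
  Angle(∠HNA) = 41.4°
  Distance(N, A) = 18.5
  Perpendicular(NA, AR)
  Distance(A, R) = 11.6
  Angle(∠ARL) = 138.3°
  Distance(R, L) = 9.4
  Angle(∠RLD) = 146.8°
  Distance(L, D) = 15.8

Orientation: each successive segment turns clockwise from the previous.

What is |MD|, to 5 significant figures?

29.101

M is at the origin; MH runs at -70.7° with length 8.8, so H = (2.9085, -8.3054). ∠MHN = 126.8° gives HN at -123.90° from the x-axis; with |HN| = 20.4, N = (-8.4695, -25.238). ∠HNA = 41.4° gives NA at 97.500° from the x-axis; with |NA| = 18.5, A = (-10.884, -6.8960). The perpendicularity gives AR at right angles to NA, so AR runs at 7.5000°; with |AR| = 11.6, R = (0.61655, -5.3819). ∠ARL = 138.3° gives RL at -34.200° from the x-axis; with |RL| = 9.4, L = (8.3911, -10.665). ∠RLD = 146.8° gives LD at -67.400° from the x-axis; with |LD| = 15.8, D = (14.463, -25.252). Then |MD| = |D − M| = 29.101.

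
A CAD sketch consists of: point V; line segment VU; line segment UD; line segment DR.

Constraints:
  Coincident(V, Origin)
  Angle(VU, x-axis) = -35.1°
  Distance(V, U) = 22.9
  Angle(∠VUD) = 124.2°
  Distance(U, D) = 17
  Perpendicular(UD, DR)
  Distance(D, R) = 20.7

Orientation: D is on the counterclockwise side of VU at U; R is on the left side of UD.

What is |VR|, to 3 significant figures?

29.9

V is at the origin; VU runs at -35.1° with length 22.9, so U = 22.9·(cos -35.1°, sin -35.1°) = (18.7, -13.2). ∠VUD = 124.2°, so UD runs at -35.1° + (180° − 124.2°) = 20.7° from the x-axis; with |UD| = 17.0, D = U + 17.0·(cos 20.7°, sin 20.7°) = (34.6, -7.16). UD ⟂ DR; with |DR| = 20.7 on the left of UD, R = D + 20.7·(-0.353, 0.935) = (27.3, 12.2). Then |VR| = |R − V| = 29.9.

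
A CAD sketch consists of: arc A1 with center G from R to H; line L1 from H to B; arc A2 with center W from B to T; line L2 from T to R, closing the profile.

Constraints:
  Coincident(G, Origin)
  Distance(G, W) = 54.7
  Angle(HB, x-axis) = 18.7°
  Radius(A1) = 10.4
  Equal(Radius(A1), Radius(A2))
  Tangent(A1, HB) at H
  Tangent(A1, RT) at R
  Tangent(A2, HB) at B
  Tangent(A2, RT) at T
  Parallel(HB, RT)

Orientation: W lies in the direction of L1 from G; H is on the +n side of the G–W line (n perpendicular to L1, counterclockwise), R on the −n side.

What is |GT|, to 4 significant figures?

55.68

The slot axis is L1's direction at 18.7°, so u = (cos 18.7°, sin 18.7°) = (0.9472, 0.3206) and n = (−sin 18.7°, cos 18.7°) = (-0.3206, 0.9472). G is at the origin and W lies 54.7 along u from G, so W = 54.7·u = (51.81, 17.54). Tangency of A1 to both parallel lines with radius 10.4 puts H and R at G ± 10.4·n: H = (-3.334, 9.851), R = (3.334, -9.851). Equal radii place B and T the same way about W: B = W + 10.4·n = (48.48, 27.39), T = W − 10.4·n = (55.15, 7.687). Then |GT| = |T − G| = 55.68.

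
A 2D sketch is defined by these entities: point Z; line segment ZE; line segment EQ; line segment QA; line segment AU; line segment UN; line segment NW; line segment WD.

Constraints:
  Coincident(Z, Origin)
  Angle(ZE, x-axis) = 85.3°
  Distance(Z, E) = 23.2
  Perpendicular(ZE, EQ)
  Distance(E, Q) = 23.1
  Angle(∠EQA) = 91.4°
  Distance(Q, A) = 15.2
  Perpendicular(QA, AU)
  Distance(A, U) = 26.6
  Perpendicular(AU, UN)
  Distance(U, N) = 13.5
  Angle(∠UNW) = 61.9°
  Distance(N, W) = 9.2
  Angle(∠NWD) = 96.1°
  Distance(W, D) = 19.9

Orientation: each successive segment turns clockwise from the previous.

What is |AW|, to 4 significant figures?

20.63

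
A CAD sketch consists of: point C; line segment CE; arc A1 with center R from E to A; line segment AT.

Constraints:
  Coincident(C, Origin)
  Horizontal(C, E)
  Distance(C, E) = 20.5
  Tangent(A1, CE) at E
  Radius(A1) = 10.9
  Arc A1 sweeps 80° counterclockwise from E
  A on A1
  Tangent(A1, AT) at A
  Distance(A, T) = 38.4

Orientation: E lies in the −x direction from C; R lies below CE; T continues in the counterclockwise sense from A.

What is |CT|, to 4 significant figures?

60.24

C is at the origin; C and E share the same y with |CE| = 20.5 and E on the −x side, so E = (-20.50, 0.000). Since A1 is tangent to CE there, RE ⟂ CE, so R = E + (0, -10.9) = (-20.50, -10.90). On A1, E sits at bearing 90° from R; an 80° counterclockwise sweep puts A at bearing 170°, so A = R + 10.9·(cos 170°, sin 170°) = (-31.23, -9.007). Since A1 is tangent to AT there, RA ⟂ AT, so AT runs along (−sin 170°, cos 170°); with |AT| = 38.4, T = (-37.90, -46.82). Then |CT| = |T − C| = 60.24.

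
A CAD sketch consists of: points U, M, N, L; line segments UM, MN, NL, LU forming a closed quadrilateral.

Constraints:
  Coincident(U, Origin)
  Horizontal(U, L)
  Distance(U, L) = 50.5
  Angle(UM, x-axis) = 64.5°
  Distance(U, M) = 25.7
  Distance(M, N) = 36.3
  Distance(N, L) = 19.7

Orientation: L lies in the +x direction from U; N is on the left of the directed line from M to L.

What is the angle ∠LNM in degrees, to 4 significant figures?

105.7°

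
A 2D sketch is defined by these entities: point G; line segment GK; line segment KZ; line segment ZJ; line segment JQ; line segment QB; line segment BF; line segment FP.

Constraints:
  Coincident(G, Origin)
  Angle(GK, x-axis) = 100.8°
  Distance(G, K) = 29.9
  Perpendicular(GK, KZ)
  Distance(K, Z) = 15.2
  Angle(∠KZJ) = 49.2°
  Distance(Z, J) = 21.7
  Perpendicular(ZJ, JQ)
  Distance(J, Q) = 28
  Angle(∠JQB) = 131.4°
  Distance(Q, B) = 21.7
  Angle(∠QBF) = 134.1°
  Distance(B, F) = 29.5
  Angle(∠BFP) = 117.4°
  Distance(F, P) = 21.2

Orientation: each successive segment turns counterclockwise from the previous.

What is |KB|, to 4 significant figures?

31.17

The perpendicularity gives JQ at right angles to ZJ, so JQ runs at 51.60°; with |JQ| = 28.0, Q = (13.86, 34.99). ∠JQB = 131.4° gives QB at 100.2° from the x-axis; with |QB| = 21.7, B = (10.02, 56.34). Then |KB| = |B − K| = 31.17.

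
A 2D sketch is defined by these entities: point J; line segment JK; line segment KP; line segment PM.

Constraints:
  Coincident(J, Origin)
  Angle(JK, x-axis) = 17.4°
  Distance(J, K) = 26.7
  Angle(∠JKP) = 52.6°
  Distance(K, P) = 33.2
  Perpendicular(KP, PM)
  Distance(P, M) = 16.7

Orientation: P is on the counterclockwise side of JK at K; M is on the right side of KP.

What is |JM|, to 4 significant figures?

41.54

J is at the origin; JK runs at 17.4° with length 26.7, so K = 26.7·(cos 17.4°, sin 17.4°) = (25.48, 7.984). ∠JKP = 52.6°, so KP runs at 17.4° + (180° − 52.6°) = 144.8° from the x-axis; with |KP| = 33.2, P = K + 33.2·(cos 144.8°, sin 144.8°) = (-1.651, 27.12). The perpendicularity gives PM at right angles to KP; with |PM| = 16.7 on the right of KP, M = P + 16.7·(0.5764, 0.8171) = (7.975, 40.77). Then |JM| = |M − J| = 41.54.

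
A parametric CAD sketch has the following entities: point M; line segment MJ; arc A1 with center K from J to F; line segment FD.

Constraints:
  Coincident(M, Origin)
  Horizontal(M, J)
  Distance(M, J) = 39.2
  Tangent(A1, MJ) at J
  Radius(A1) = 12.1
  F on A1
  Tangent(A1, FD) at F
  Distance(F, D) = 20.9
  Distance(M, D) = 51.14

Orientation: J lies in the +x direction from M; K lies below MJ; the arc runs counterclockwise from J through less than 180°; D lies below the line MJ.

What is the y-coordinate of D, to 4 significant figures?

-36.07

Checks: |MJ| = 39.20 ✓; |KF| = 12.10 ✓; ∠(KF, FD) = 90.00° ✓; |FD| = 20.90 ✓; |MD| = 51.14 ✓.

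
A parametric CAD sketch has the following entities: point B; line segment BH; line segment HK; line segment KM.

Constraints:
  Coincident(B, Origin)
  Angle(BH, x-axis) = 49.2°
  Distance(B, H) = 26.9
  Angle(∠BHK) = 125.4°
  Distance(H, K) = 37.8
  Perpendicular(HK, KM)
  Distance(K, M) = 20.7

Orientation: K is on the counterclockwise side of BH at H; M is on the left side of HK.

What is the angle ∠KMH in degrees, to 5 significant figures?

61.294°

B is at the origin; BH runs at 49.2° with length 26.9, so H = 26.9·(cos 49.2°, sin 49.2°) = (17.577, 20.363). ∠BHK = 125.4°, so HK runs at 49.2° + (180° − 125.4°) = 103.80° from the x-axis; with |HK| = 37.8, K = H + 37.8·(cos 103.80°, sin 103.80°) = (8.5604, 57.072). The perpendicularity gives KM at right angles to HK; with |KM| = 20.7 on the left of HK, M = K + 20.7·(-0.97113, -0.23853) = (-11.542, 52.134). Then cos ∠KMH = MK·MH / (|MK||MH|), giving 61.294°.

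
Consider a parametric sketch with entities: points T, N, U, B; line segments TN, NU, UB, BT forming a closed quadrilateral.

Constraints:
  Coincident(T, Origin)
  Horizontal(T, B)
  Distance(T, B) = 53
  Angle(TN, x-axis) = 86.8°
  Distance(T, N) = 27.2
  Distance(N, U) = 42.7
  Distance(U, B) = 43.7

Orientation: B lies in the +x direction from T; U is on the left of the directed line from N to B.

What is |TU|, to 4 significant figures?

59.16

Checks: |NU| = 42.70 ✓; |UB| = 43.70 ✓.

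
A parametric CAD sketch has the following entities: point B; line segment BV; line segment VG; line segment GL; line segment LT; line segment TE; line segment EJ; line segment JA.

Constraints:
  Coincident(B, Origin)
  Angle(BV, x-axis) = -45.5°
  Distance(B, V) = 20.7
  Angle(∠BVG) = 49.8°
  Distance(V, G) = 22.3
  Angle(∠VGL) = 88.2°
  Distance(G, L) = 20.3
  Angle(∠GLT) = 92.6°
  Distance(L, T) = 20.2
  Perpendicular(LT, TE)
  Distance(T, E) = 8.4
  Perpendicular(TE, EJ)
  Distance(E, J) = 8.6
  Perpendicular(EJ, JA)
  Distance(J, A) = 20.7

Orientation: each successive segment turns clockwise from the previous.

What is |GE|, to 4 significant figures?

24.23

B is at the origin; BV runs at -45.5° with length 20.7, so V = (14.51, -14.76). ∠BVG = 49.8° gives VG at -175.7° from the x-axis; with |VG| = 22.3, G = (-7.728, -16.44). ∠VGL = 88.2° gives GL at 92.50° from the x-axis; with |GL| = 20.3, L = (-8.614, 3.844). ∠GLT = 92.6° gives LT at 5.100° from the x-axis; with |LT| = 20.2, T = (11.51, 5.640). LT ⟂ TE, so TE runs at -84.90°; with |TE| = 8.4, E = (12.25, -2.727). Then |GE| = |E − G| = 24.23.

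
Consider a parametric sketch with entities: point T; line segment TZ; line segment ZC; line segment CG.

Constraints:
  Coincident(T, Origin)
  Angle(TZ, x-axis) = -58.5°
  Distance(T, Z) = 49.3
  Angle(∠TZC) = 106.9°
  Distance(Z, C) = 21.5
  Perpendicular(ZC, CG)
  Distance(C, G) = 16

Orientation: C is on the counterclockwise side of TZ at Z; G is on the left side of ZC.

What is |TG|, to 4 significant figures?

47.49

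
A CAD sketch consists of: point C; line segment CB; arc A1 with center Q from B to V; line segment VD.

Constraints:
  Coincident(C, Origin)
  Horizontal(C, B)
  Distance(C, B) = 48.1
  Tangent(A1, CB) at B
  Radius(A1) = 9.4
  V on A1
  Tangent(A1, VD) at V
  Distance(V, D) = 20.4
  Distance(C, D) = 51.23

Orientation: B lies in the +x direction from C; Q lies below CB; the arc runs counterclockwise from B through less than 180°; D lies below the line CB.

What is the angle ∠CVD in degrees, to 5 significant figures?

111.39°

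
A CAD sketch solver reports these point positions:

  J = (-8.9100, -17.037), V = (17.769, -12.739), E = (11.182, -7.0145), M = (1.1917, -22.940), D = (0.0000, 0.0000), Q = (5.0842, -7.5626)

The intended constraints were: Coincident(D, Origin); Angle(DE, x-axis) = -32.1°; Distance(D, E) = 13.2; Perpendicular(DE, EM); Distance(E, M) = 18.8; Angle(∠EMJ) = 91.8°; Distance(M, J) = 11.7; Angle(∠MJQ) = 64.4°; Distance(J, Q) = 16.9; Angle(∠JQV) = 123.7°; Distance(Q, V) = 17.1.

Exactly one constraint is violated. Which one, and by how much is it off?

Distance(Q, V) = 17.1 — off by 3.40.

D = (0.00, 0.00) ✓; DE at -32.10° ✓; |DE| = 13.20 ✓; ∠(DE, EM) = 90.00° ✓; |EM| = 18.80 ✓; ∠EMJ = 91.80° ✓; |MJ| = 11.70 ✓; ∠MJQ = 64.40° ✓; |JQ| = 16.90 ✓; ∠JQV = 123.7° ✓; |QV| = 13.70 ✗.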